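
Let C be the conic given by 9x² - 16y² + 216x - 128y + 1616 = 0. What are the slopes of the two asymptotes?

Group: 9(x² + 24x) -16(y² + 8y) = -1616
Complete the square in x and y: 9(x + 12)² -16(y + 4)² = -1616 + 1296 - 256 = -576
Dividing both sides by -576: (y + 4)²/36 - (x + 12)²/64 = 1
Hyperbola, center (-12, -4), transverse axis vertical; a² = 36, b² = 64.
For a vertical hyperbola the asymptotes have slope ±a/b.
Here that is ±6/8 = ±3/4.

3/4 and -3/4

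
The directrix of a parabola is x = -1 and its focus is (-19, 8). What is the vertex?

The vertex is the midpoint between the focus and the directrix along the axis of symmetry.
Axis is horizontal (directrix is vertical). Vertex x-coordinate = (-19 + (-1))/2 = -10; y-coordinate = 8.

(-10, 8)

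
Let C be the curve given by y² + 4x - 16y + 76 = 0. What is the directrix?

Only y is squared. Complete the square in y: (y - 8)² = -4(x + 3).
Vertex (-3, 8); 4p = -4 so p = -1. Opens left.
Directrix is the vertical line x = h − p = -3 − (-1) = -2.

x = -2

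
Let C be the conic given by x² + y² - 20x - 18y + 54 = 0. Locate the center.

(x² - 20x) + (y² - 18y) = -54
(x - 10)² + (y - 9)² = -54 + 100 + 81 = 127
So (x - 10)² + (y - 9)² = 127.
Circle centered at (10, 9) with r² = 127.

(10, 9)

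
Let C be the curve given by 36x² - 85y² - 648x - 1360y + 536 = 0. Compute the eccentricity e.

e = 11/6

Collect terms: 36(x² - 18x) -85(y² + 16y) = -536
36(x - 9)² -85(y + 8)² = -536 + 2916 - 5440 = -3060
Divide by -3060: (y + 8)²/36 - (x - 9)²/85 = 1
Hyperbola, center (9, -8), transverse axis vertical; a² = 36, b² = 85.
c² = a² + b² = 121, so c = 11.
e = c/a = 11/6.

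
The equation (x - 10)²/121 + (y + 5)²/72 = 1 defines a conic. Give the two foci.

Center (10, -5). The larger denominator 121 sits under the x-term, so the major axis is horizontal; a² = 121, b² = 72.
c² = a² - b² = 121 - 72 = 49, so c = 7.
Foci lie on the horizontal axis through the center: (h ± c, k).

(3, -5) and (17, -5)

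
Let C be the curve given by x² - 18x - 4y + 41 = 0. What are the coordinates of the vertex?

(9, -10)

Only x is squared. Complete the square in x: (x - 9)² = 4(y + 10).
Vertex (9, -10); 4p = 4 so p = 1. Opens up.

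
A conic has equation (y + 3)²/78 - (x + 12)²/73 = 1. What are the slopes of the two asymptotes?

√5694/73 and -√5694/73

Center (-12, -3). The positive term is the y-term, so the transverse axis is vertical; a² = 78, b² = 73.
For a vertical hyperbola the asymptotes have slope ±a/b.
Here that is ±√78/√73 = ±√5694/73.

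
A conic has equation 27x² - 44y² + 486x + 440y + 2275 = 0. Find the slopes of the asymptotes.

3√33/22 and -3√33/22

Group the x- and y-terms: 27(x² + 18x) -44(y² - 10y) = -2275
Completing the square gives 27(x + 9)² -44(y - 5)² = -2275 + 2187 - 1100 = -1188.
Divide through by -1188 to get (y - 5)²/27 - (x + 9)²/44 = 1.
Hyperbola, center (-9, 5), transverse axis vertical; a² = 27, b² = 44.
For a vertical hyperbola the asymptotes have slope ±a/b.
Here that is ±3√3/2√11 = ±3√33/22.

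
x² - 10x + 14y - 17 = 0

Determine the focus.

Only x is squared. Complete the square in x: (x - 5)² = -14(y - 3).
Vertex (5, 3); 4p = -14 so p = -7/2. Opens down.
Focus is p units from the vertex along the axis: (h, k + p).

(5, -1/2)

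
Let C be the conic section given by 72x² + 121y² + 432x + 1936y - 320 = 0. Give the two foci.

72(x² + 6x) + 121(y² + 16y) = 320
Complete the square: 72(x + 3)² + 121(y + 8)² = 320 + 648 + 7744 = 8712
Dividing both sides by 8712: (x + 3)²/121 + (y + 8)²/72 = 1
Ellipse, center (-3, -8), major axis horizontal; a² = 121, b² = 72.
c² = a² - b² = 121 - 72 = 49, so c = 7.
Foci lie on the horizontal axis through the center: (h ± c, k).

(-10, -8) and (4, -8)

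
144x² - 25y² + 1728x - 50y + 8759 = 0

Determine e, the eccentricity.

e = 13/12

Group the x- and y-terms: 144(x² + 12x) -25(y² + 2y) = -8759
Completing the square gives 144(x + 6)² -25(y + 1)² = -8759 + 5184 - 25 = -3600.
Dividing both sides by -3600: (y + 1)²/144 - (x + 6)²/25 = 1
Hyperbola, center (-6, -1), transverse axis vertical; a² = 144, b² = 25.
c² = a² + b² = 169, so c = 13.
e = c/a = 13/12.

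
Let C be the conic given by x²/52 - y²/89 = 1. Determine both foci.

(0 - √141, 0) and (0 + √141, 0)

Center (0, 0). The positive term is the x-term, so the transverse axis is horizontal; a² = 52, b² = 89.
c² = a² + b² = 52 + 89 = 141, so c = √141.
Foci lie on the horizontal axis through the center: (h ± c, k).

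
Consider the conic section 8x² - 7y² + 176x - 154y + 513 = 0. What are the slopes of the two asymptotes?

2√14/7 and -2√14/7

Rearranging, 8(x² + 22x) -7(y² + 22y) = -513.
Complete the square: 8(x + 11)² -7(y + 11)² = -513 + 968 - 847 = -392
Dividing both sides by -392: (y + 11)²/56 - (x + 11)²/49 = 1
Hyperbola, center (-11, -11), transverse axis vertical; a² = 56, b² = 49.
For a vertical hyperbola the asymptotes have slope ±a/b.
Here that is ±2√14/7.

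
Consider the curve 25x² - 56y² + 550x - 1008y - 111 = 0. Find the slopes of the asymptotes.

Group: 25(x² + 22x) -56(y² + 18y) = 111
Complete the square: 25(x + 11)² -56(y + 9)² = 111 + 3025 - 4536 = -1400
Divide by -1400: (y + 9)²/25 - (x + 11)²/56 = 1
Hyperbola, center (-11, -9), transverse axis vertical; a² = 25, b² = 56.
For a vertical hyperbola the asymptotes have slope ±a/b.
Here that is ±5/2√14 = ±5√14/28.

5√14/28 and -5√14/28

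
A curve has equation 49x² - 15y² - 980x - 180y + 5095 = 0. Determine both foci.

(10, -14) and (10, 2)

Collect terms: 49(x² - 20x) -15(y² + 12y) = -5095
49(x - 10)² -15(y + 6)² = -5095 + 4900 - 540 = -735
Dividing both sides by -735: (y + 6)²/49 - (x - 10)²/15 = 1
Hyperbola, center (10, -6), transverse axis vertical; a² = 49, b² = 15.
c² = a² + b² = 49 + 15 = 64, so c = 8.
Foci lie on the vertical axis through the center: (h, k ± c).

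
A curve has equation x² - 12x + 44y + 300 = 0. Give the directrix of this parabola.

Only x is squared. Complete the square in x: (x - 6)² = -44(y + 6).
Vertex (6, -6); 4p = -44 so p = -11. Opens down.
Directrix is the horizontal line y = k − p = -6 − (-11) = 5.

y = 5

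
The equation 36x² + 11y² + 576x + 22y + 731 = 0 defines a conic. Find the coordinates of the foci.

(-8, -11) and (-8, 9)

36(x² + 16x) + 11(y² + 2y) = -731
Complete the square: 36(x + 8)² + 11(y + 1)² = -731 + 2304 + 11 = 1584
Dividing both sides by 1584: (x + 8)²/44 + (y + 1)²/144 = 1
Ellipse, center (-8, -1), major axis vertical; a² = 144, b² = 44.
c² = a² - b² = 144 - 44 = 100, so c = 10.
Foci lie on the vertical axis through the center: (h, k ± c).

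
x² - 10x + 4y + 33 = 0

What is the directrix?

Only x is squared. Complete the square in x: (x - 5)² = -4(y + 2).
Vertex (5, -2); 4p = -4 so p = -1. Opens down.
Directrix is the horizontal line y = k − p = -2 − (-1) = -1.

y = -1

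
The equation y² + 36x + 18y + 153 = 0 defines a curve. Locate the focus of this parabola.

Only y is squared. Complete the square in y: (y + 9)² = -36(x + 2).
Vertex (-2, -9); 4p = -36 so p = -9. Opens left.
Focus is p units from the vertex along the axis: (h + p, k).

(-11, -9)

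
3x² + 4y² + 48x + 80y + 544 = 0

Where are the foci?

(-10, -10) and (-6, -10)

Collect terms: 3(x² + 16x) + 4(y² + 20y) = -544
Completing the square gives 3(x + 8)² + 4(y + 10)² = -544 + 192 + 400 = 48.
Divide through by 48 to get (x + 8)²/16 + (y + 10)²/12 = 1.
Ellipse, center (-8, -10), major axis horizontal; a² = 16, b² = 12.
c² = a² - b² = 16 - 12 = 4, so c = 2.
Foci lie on the horizontal axis through the center: (h ± c, k).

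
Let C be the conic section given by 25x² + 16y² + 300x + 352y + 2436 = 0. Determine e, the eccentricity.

Collect terms: 25(x² + 12x) + 16(y² + 22y) = -2436
25(x + 6)² + 16(y + 11)² = -2436 + 900 + 1936 = 400
Divide through by 400 to get (x + 6)²/16 + (y + 11)²/25 = 1.
Ellipse, center (-6, -11), major axis vertical; a² = 25, b² = 16.
c² = a² - b² = 9, so c = 3.
e = c/a = 3/5.

e = 3/5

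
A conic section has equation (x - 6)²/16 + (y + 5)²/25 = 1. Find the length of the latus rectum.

Center (6, -5). The larger denominator 25 sits under the y-term, so the major axis is vertical; a² = 25, b² = 16.
Latus rectum length = 2b²/a = 2·16/5 = 32/5.

32/5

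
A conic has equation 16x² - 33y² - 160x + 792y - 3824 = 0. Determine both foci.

(5, 5) and (5, 19)

Group: 16(x² - 10x) -33(y² - 24y) = 3824
Completing the square gives 16(x - 5)² -33(y - 12)² = 3824 + 400 - 4752 = -528.
Dividing both sides by -528: (y - 12)²/16 - (x - 5)²/33 = 1
Hyperbola, center (5, 12), transverse axis vertical; a² = 16, b² = 33.
c² = a² + b² = 16 + 33 = 49, so c = 7.
Foci lie on the vertical axis through the center: (h, k ± c).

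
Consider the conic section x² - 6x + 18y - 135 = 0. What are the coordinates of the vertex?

(3, 8)

Only x is squared. Complete the square in x: (x - 3)² = -18(y - 8).
Vertex (3, 8); 4p = -18 so p = -9/2. Opens down.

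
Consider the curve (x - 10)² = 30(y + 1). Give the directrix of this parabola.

y = -17/2

Vertex (10, -1); 4p = 30 so p = 15/2. Opens up.
Directrix is the horizontal line y = k − p = -1 − (15/2) = -17/2.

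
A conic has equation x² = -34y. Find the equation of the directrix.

y = 17/2

Vertex (0, 0); 4p = -34 so p = -17/2. Opens down.
Directrix is the horizontal line y = k − p = 0 − (-17/2) = 17/2.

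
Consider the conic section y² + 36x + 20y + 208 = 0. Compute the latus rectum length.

Only y is squared. Complete the square in y: (y + 10)² = -36(x + 3).
Vertex (-3, -10); 4p = -36 so p = -9. Opens left.
Latus rectum length = |4p| = 36.

36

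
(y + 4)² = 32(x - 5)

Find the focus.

(13, -4)

Vertex (5, -4); 4p = 32 so p = 8. Opens right.
Focus is p units from the vertex along the axis: (h + p, k).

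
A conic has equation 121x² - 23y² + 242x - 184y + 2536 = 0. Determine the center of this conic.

(-1, -4)

Group the x- and y-terms: 121(x² + 2x) -23(y² + 8y) = -2536
Complete the square: 121(x + 1)² -23(y + 4)² = -2536 + 121 - 368 = -2783
Divide by -2783: (y + 4)²/121 - (x + 1)²/23 = 1
Hyperbola with center (-1, -4).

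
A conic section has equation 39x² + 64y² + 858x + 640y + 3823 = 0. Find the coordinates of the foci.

(-16, -5) and (-6, -5)

39(x² + 22x) + 64(y² + 10y) = -3823
Complete the square: 39(x + 11)² + 64(y + 5)² = -3823 + 4719 + 1600 = 2496
Divide by 2496: (x + 11)²/64 + (y + 5)²/39 = 1
Ellipse, center (-11, -5), major axis horizontal; a² = 64, b² = 39.
c² = a² - b² = 64 - 39 = 25, so c = 5.
Foci lie on the horizontal axis through the center: (h ± c, k).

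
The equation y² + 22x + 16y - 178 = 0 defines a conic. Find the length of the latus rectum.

22

Only y is squared. Complete the square in y: (y + 8)² = -22(x - 11).
Vertex (11, -8); 4p = -22 so p = -11/2. Opens left.
Latus rectum length = |4p| = 22.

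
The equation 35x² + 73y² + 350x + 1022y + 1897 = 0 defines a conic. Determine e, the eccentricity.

e = √2774/73

Collect terms: 35(x² + 10x) + 73(y² + 14y) = -1897
Complete the square in x and y: 35(x + 5)² + 73(y + 7)² = -1897 + 875 + 3577 = 2555
Divide through by 2555 to get (x + 5)²/73 + (y + 7)²/35 = 1.
Ellipse, center (-5, -7), major axis horizontal; a² = 73, b² = 35.
c² = a² - b² = 38, so c = √38.
e = c/a = √38/√73 = √2774/73.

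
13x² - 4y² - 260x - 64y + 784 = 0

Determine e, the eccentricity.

Collect terms: 13(x² - 20x) -4(y² + 16y) = -784
13(x - 10)² -4(y + 8)² = -784 + 1300 - 256 = 260
Divide by 260: (x - 10)²/20 - (y + 8)²/65 = 1
Hyperbola, center (10, -8), transverse axis horizontal; a² = 20, b² = 65.
c² = a² + b² = 85, so c = √85.
e = c/a = √85/2√5 = √17/2.

e = √17/2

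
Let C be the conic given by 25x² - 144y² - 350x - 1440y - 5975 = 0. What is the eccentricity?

e = 13/12

Group the x- and y-terms: 25(x² - 14x) -144(y² + 10y) = 5975
Completing the square gives 25(x - 7)² -144(y + 5)² = 5975 + 1225 - 3600 = 3600.
Dividing both sides by 3600: (x - 7)²/144 - (y + 5)²/25 = 1
Hyperbola, center (7, -5), transverse axis horizontal; a² = 144, b² = 25.
c² = a² + b² = 169, so c = 13.
e = c/a = 13/12.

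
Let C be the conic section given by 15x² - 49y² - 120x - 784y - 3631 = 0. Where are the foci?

Rearranging, 15(x² - 8x) -49(y² + 16y) = 3631.
Completing the square gives 15(x - 4)² -49(y + 8)² = 3631 + 240 - 3136 = 735.
Divide by 735: (x - 4)²/49 - (y + 8)²/15 = 1
Hyperbola, center (4, -8), transverse axis horizontal; a² = 49, b² = 15.
c² = a² + b² = 49 + 15 = 64, so c = 8.
Foci lie on the horizontal axis through the center: (h ± c, k).

(-4, -8) and (12, -8)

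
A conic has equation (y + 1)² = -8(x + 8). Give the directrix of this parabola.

Vertex (-8, -1); 4p = -8 so p = -2. Opens left.
Directrix is the vertical line x = h − p = -8 − (-2) = -6.

x = -6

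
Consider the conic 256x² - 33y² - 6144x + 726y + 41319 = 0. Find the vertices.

Group the x- and y-terms: 256(x² - 24x) -33(y² - 22y) = -41319
Complete the square in x and y: 256(x - 12)² -33(y - 11)² = -41319 + 36864 - 3993 = -8448
Divide by -8448: (y - 11)²/256 - (x - 12)²/33 = 1
Hyperbola, center (12, 11), transverse axis vertical; a² = 256, b² = 33.
a = 16. Vertices at (h, k ± a).

(12, -5) and (12, 27)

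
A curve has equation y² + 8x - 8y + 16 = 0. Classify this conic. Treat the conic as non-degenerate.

parabola

No xy term. Coefficients of x² and y² are A = 0, C = 1.
Exactly one squared variable ⇒ parabola.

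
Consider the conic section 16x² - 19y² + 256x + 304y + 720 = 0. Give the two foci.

Rearranging, 16(x² + 16x) -19(y² - 16y) = -720.
Complete the square: 16(x + 8)² -19(y - 8)² = -720 + 1024 - 1216 = -912
Divide by -912: (y - 8)²/48 - (x + 8)²/57 = 1
Hyperbola, center (-8, 8), transverse axis vertical; a² = 48, b² = 57.
c² = a² + b² = 48 + 57 = 105, so c = √105.
Foci lie on the vertical axis through the center: (h, k ± c).

(-8, 8 - √105) and (-8, 8 + √105)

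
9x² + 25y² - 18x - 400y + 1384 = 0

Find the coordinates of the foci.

Group the x- and y-terms: 9(x² - 2x) + 25(y² - 16y) = -1384
Complete the square: 9(x - 1)² + 25(y - 8)² = -1384 + 9 + 1600 = 225
Divide by 225: (x - 1)²/25 + (y - 8)²/9 = 1
Ellipse, center (1, 8), major axis horizontal; a² = 25, b² = 9.
c² = a² - b² = 25 - 9 = 16, so c = 4.
Foci lie on the horizontal axis through the center: (h ± c, k).

(-3, 8) and (5, 8)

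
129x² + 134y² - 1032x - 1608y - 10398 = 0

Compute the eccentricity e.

e = √670/134

Group: 129(x² - 8x) + 134(y² - 12y) = 10398
129(x - 4)² + 134(y - 6)² = 10398 + 2064 + 4824 = 17286
Dividing both sides by 17286: (x - 4)²/134 + (y - 6)²/129 = 1
Ellipse, center (4, 6), major axis horizontal; a² = 134, b² = 129.
c² = a² - b² = 5, so c = √5.
e = c/a = √5/√134 = √670/134.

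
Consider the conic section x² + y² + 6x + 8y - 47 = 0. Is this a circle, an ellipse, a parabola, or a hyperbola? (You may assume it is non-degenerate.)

No xy term. Coefficients of x² and y² are A = 1, C = 1.
A = C (same sign) ⇒ circle.

circle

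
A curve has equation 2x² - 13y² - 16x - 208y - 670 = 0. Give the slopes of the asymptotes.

√26/13 and -√26/13

Group: 2(x² - 8x) -13(y² + 16y) = 670
Complete the square: 2(x - 4)² -13(y + 8)² = 670 + 32 - 832 = -130
Divide through by -130 to get (y + 8)²/10 - (x - 4)²/65 = 1.
Hyperbola, center (4, -8), transverse axis vertical; a² = 10, b² = 65.
For a vertical hyperbola the asymptotes have slope ±a/b.
Here that is ±√10/√65 = ±√26/13.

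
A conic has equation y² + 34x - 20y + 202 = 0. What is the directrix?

Only y is squared. Complete the square in y: (y - 10)² = -34(x + 3).
Vertex (-3, 10); 4p = -34 so p = -17/2. Opens left.
Directrix is the vertical line x = h − p = -3 − (-17/2) = 11/2.

x = 11/2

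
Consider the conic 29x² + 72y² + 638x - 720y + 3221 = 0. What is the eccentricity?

e = √86/12

Collect terms: 29(x² + 22x) + 72(y² - 10y) = -3221
Completing the square gives 29(x + 11)² + 72(y - 5)² = -3221 + 3509 + 1800 = 2088.
Divide by 2088: (x + 11)²/72 + (y - 5)²/29 = 1
Ellipse, center (-11, 5), major axis horizontal; a² = 72, b² = 29.
c² = a² - b² = 43, so c = √43.
e = c/a = √43/6√2 = √86/12.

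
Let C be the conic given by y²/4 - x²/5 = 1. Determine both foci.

Center (0, 0). The positive term is the y-term, so the transverse axis is vertical; a² = 4, b² = 5.
c² = a² + b² = 4 + 5 = 9, so c = 3.
Foci lie on the vertical axis through the center: (h, k ± c).

(0, -3) and (0, 3)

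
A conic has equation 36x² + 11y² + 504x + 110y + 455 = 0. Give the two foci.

Group: 36(x² + 14x) + 11(y² + 10y) = -455
Complete the square in x and y: 36(x + 7)² + 11(y + 5)² = -455 + 1764 + 275 = 1584
Divide through by 1584 to get (x + 7)²/44 + (y + 5)²/144 = 1.
Ellipse, center (-7, -5), major axis vertical; a² = 144, b² = 44.
c² = a² - b² = 144 - 44 = 100, so c = 10.
Foci lie on the vertical axis through the center: (h, k ± c).

(-7, -15) and (-7, 5)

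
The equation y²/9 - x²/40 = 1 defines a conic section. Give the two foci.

Center (0, 0). The positive term is the y-term, so the transverse axis is vertical; a² = 9, b² = 40.
c² = a² + b² = 9 + 40 = 49, so c = 7.
Foci lie on the vertical axis through the center: (h, k ± c).

(0, -7) and (0, 7)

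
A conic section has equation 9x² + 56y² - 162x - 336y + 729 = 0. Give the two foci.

(9 - √47, 3) and (9 + √47, 3)

9(x² - 18x) + 56(y² - 6y) = -729
Complete the square: 9(x - 9)² + 56(y - 3)² = -729 + 729 + 504 = 504
Divide through by 504 to get (x - 9)²/56 + (y - 3)²/9 = 1.
Ellipse, center (9, 3), major axis horizontal; a² = 56, b² = 9.
c² = a² - b² = 56 - 9 = 47, so c = √47.
Foci lie on the horizontal axis through the center: (h ± c, k).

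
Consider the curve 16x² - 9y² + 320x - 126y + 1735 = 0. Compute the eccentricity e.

e = 5/4

16(x² + 20x) -9(y² + 14y) = -1735
Completing the square gives 16(x + 10)² -9(y + 7)² = -1735 + 1600 - 441 = -576.
Divide through by -576 to get (y + 7)²/64 - (x + 10)²/36 = 1.
Hyperbola, center (-10, -7), transverse axis vertical; a² = 64, b² = 36.
c² = a² + b² = 100, so c = 10.
e = c/a = 10/8 = 5/4.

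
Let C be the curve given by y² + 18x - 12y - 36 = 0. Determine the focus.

(-1/2, 6)

Only y is squared. Complete the square in y: (y - 6)² = -18(x - 4).
Vertex (4, 6); 4p = -18 so p = -9/2. Opens left.
Focus is p units from the vertex along the axis: (h + p, k).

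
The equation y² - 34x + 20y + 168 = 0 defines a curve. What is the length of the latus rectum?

Only y is squared. Complete the square in y: (y + 10)² = 34(x - 2).
Vertex (2, -10); 4p = 34 so p = 17/2. Opens right.
Latus rectum length = |4p| = 34.

34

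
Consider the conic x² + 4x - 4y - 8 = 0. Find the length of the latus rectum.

Only x is squared. Complete the square in x: (x + 2)² = 4(y + 3).
Vertex (-2, -3); 4p = 4 so p = 1. Opens up.
Latus rectum length = |4p| = 4.

4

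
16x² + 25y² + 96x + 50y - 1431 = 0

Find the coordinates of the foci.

Group: 16(x² + 6x) + 25(y² + 2y) = 1431
16(x + 3)² + 25(y + 1)² = 1431 + 144 + 25 = 1600
Divide through by 1600 to get (x + 3)²/100 + (y + 1)²/64 = 1.
Ellipse, center (-3, -1), major axis horizontal; a² = 100, b² = 64.
c² = a² - b² = 100 - 64 = 36, so c = 6.
Foci lie on the horizontal axis through the center: (h ± c, k).

(-9, -1) and (3, -1)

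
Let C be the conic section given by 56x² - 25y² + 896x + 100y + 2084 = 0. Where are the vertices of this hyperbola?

(-13, 2) and (-3, 2)

56(x² + 16x) -25(y² - 4y) = -2084
56(x + 8)² -25(y - 2)² = -2084 + 3584 - 100 = 1400
Dividing both sides by 1400: (x + 8)²/25 - (y - 2)²/56 = 1
Hyperbola, center (-8, 2), transverse axis horizontal; a² = 25, b² = 56.
a = 5. Vertices at (h ± a, k).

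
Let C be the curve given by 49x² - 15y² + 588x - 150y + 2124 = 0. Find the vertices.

Group the x- and y-terms: 49(x² + 12x) -15(y² + 10y) = -2124
Complete the square: 49(x + 6)² -15(y + 5)² = -2124 + 1764 - 375 = -735
Divide by -735: (y + 5)²/49 - (x + 6)²/15 = 1
Hyperbola, center (-6, -5), transverse axis vertical; a² = 49, b² = 15.
a = 7. Vertices at (h, k ± a).

(-6, -12) and (-6, 2)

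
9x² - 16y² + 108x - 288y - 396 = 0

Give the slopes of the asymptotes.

3/4 and -3/4

Group the x- and y-terms: 9(x² + 12x) -16(y² + 18y) = 396
Complete the square: 9(x + 6)² -16(y + 9)² = 396 + 324 - 1296 = -576
Divide by -576: (y + 9)²/36 - (x + 6)²/64 = 1
Hyperbola, center (-6, -9), transverse axis vertical; a² = 36, b² = 64.
For a vertical hyperbola the asymptotes have slope ±a/b.
Here that is ±6/8 = ±3/4.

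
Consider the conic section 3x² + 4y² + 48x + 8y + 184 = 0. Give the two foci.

Group the x- and y-terms: 3(x² + 16x) + 4(y² + 2y) = -184
3(x + 8)² + 4(y + 1)² = -184 + 192 + 4 = 12
Divide through by 12 to get (x + 8)²/4 + (y + 1)²/3 = 1.
Ellipse, center (-8, -1), major axis horizontal; a² = 4, b² = 3.
c² = a² - b² = 4 - 3 = 1, so c = 1.
Foci lie on the horizontal axis through the center: (h ± c, k).

(-9, -1) and (-7, -1)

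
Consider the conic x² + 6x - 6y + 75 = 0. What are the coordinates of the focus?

Only x is squared. Complete the square in x: (x + 3)² = 6(y - 11).
Vertex (-3, 11); 4p = 6 so p = 3/2. Opens up.
Focus is p units from the vertex along the axis: (h, k + p).

(-3, 25/2)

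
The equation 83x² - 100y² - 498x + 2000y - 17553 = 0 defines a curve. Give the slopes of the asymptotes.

Rearranging, 83(x² - 6x) -100(y² - 20y) = 17553.
83(x - 3)² -100(y - 10)² = 17553 + 747 - 10000 = 8300
Divide through by 8300 to get (x - 3)²/100 - (y - 10)²/83 = 1.
Hyperbola, center (3, 10), transverse axis horizontal; a² = 100, b² = 83.
For a horizontal hyperbola the asymptotes have slope ±b/a.
Here that is ±√83/10.

√83/10 and -√83/10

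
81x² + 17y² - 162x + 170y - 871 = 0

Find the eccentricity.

e = 8/9

81(x² - 2x) + 17(y² + 10y) = 871
Complete the square: 81(x - 1)² + 17(y + 5)² = 871 + 81 + 425 = 1377
Divide through by 1377 to get (x - 1)²/17 + (y + 5)²/81 = 1.
Ellipse, center (1, -5), major axis vertical; a² = 81, b² = 17.
c² = a² - b² = 64, so c = 8.
e = c/a = 8/9.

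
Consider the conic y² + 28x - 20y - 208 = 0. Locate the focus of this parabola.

(4, 10)

Only y is squared. Complete the square in y: (y - 10)² = -28(x - 11).
Vertex (11, 10); 4p = -28 so p = -7. Opens left.
Focus is p units from the vertex along the axis: (h + p, k).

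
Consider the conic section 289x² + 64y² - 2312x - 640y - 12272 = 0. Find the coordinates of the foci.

Collect terms: 289(x² - 8x) + 64(y² - 10y) = 12272
289(x - 4)² + 64(y - 5)² = 12272 + 4624 + 1600 = 18496
Divide by 18496: (x - 4)²/64 + (y - 5)²/289 = 1
Ellipse, center (4, 5), major axis vertical; a² = 289, b² = 64.
c² = a² - b² = 289 - 64 = 225, so c = 15.
Foci lie on the vertical axis through the center: (h, k ± c).

(4, -10) and (4, 20)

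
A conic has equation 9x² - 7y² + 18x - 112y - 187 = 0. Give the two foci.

(-1, -16) and (-1, 0)

Rearranging, 9(x² + 2x) -7(y² + 16y) = 187.
Completing the square gives 9(x + 1)² -7(y + 8)² = 187 + 9 - 448 = -252.
Dividing both sides by -252: (y + 8)²/36 - (x + 1)²/28 = 1
Hyperbola, center (-1, -8), transverse axis vertical; a² = 36, b² = 28.
c² = a² + b² = 36 + 28 = 64, so c = 8.
Foci lie on the vertical axis through the center: (h, k ± c).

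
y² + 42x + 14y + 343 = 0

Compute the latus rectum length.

42

Only y is squared. Complete the square in y: (y + 7)² = -42(x + 7).
Vertex (-7, -7); 4p = -42 so p = -21/2. Opens left.
Latus rectum length = |4p| = 42.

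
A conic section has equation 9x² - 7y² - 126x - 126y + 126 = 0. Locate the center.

9(x² - 14x) -7(y² + 18y) = -126
Complete the square in x and y: 9(x - 7)² -7(y + 9)² = -126 + 441 - 567 = -252
Divide by -252: (y + 9)²/36 - (x - 7)²/28 = 1
Hyperbola with center (7, -9).

(7, -9)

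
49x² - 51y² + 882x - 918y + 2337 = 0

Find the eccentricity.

e = 10/7

Group the x- and y-terms: 49(x² + 18x) -51(y² + 18y) = -2337
Completing the square gives 49(x + 9)² -51(y + 9)² = -2337 + 3969 - 4131 = -2499.
Dividing both sides by -2499: (y + 9)²/49 - (x + 9)²/51 = 1
Hyperbola, center (-9, -9), transverse axis vertical; a² = 49, b² = 51.
c² = a² + b² = 100, so c = 10.
e = c/a = 10/7.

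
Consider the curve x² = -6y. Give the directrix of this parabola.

Vertex (0, 0); 4p = -6 so p = -3/2. Opens down.
Directrix is the horizontal line y = k − p = 0 − (-3/2) = 3/2.

y = 3/2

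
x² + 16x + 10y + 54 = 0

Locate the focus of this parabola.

Only x is squared. Complete the square in x: (x + 8)² = -10(y - 1).
Vertex (-8, 1); 4p = -10 so p = -5/2. Opens down.
Focus is p units from the vertex along the axis: (h, k + p).

(-8, -3/2)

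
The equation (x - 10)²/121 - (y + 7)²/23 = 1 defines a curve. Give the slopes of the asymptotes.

√23/11 and -√23/11

Center (10, -7). The positive term is the x-term, so the transverse axis is horizontal; a² = 121, b² = 23.
For a horizontal hyperbola the asymptotes have slope ±b/a.
Here that is ±√23/11.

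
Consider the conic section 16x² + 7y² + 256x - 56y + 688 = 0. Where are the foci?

Rearranging, 16(x² + 16x) + 7(y² - 8y) = -688.
16(x + 8)² + 7(y - 4)² = -688 + 1024 + 112 = 448
Divide through by 448 to get (x + 8)²/28 + (y - 4)²/64 = 1.
Ellipse, center (-8, 4), major axis vertical; a² = 64, b² = 28.
c² = a² - b² = 64 - 28 = 36, so c = 6.
Foci lie on the vertical axis through the center: (h, k ± c).

(-8, -2) and (-8, 10)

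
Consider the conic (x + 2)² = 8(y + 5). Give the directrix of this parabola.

Vertex (-2, -5); 4p = 8 so p = 2. Opens up.
Directrix is the horizontal line y = k − p = -5 − (2) = -7.

y = -7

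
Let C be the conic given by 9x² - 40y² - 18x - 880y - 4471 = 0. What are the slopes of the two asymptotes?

9(x² - 2x) -40(y² + 22y) = 4471
Completing the square gives 9(x - 1)² -40(y + 11)² = 4471 + 9 - 4840 = -360.
Dividing both sides by -360: (y + 11)²/9 - (x - 1)²/40 = 1
Hyperbola, center (1, -11), transverse axis vertical; a² = 9, b² = 40.
For a vertical hyperbola the asymptotes have slope ±a/b.
Here that is ±3/2√10 = ±3√10/20.

3√10/20 and -3√10/20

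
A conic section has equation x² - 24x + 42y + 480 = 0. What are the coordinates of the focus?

Only x is squared. Complete the square in x: (x - 12)² = -42(y + 8).
Vertex (12, -8); 4p = -42 so p = -21/2. Opens down.
Focus is p units from the vertex along the axis: (h, k + p).

(12, -37/2)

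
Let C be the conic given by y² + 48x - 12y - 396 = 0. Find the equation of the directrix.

Only y is squared. Complete the square in y: (y - 6)² = -48(x - 9).
Vertex (9, 6); 4p = -48 so p = -12. Opens left.
Directrix is the vertical line x = h − p = 9 − (-12) = 21.

x = 21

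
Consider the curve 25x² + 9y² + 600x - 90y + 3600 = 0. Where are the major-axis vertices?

25(x² + 24x) + 9(y² - 10y) = -3600
Complete the square: 25(x + 12)² + 9(y - 5)² = -3600 + 3600 + 225 = 225
Divide through by 225 to get (x + 12)²/9 + (y - 5)²/25 = 1.
Ellipse, center (-12, 5), major axis vertical; a² = 25, b² = 9.
a = 5. Vertices at (h, k ± a).

(-12, 0) and (-12, 10)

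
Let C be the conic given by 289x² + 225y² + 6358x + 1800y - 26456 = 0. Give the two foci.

Rearranging, 289(x² + 22x) + 225(y² + 8y) = 26456.
Completing the square gives 289(x + 11)² + 225(y + 4)² = 26456 + 34969 + 3600 = 65025.
Dividing both sides by 65025: (x + 11)²/225 + (y + 4)²/289 = 1
Ellipse, center (-11, -4), major axis vertical; a² = 289, b² = 225.
c² = a² - b² = 289 - 225 = 64, so c = 8.
Foci lie on the vertical axis through the center: (h, k ± c).

(-11, -12) and (-11, 4)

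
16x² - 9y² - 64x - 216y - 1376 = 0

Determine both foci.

(-3, -12) and (7, -12)

Group the x- and y-terms: 16(x² - 4x) -9(y² + 24y) = 1376
Completing the square gives 16(x - 2)² -9(y + 12)² = 1376 + 64 - 1296 = 144.
Dividing both sides by 144: (x - 2)²/9 - (y + 12)²/16 = 1
Hyperbola, center (2, -12), transverse axis horizontal; a² = 9, b² = 16.
c² = a² + b² = 9 + 16 = 25, so c = 5.
Foci lie on the horizontal axis through the center: (h ± c, k).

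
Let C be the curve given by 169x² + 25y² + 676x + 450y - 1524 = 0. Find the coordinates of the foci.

169(x² + 4x) + 25(y² + 18y) = 1524
Complete the square in x and y: 169(x + 2)² + 25(y + 9)² = 1524 + 676 + 2025 = 4225
Divide by 4225: (x + 2)²/25 + (y + 9)²/169 = 1
Ellipse, center (-2, -9), major axis vertical; a² = 169, b² = 25.
c² = a² - b² = 169 - 25 = 144, so c = 12.
Foci lie on the vertical axis through the center: (h, k ± c).

(-2, -21) and (-2, 3)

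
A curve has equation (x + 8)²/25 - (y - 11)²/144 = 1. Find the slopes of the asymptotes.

Center (-8, 11). The positive term is the x-term, so the transverse axis is horizontal; a² = 25, b² = 144.
For a horizontal hyperbola the asymptotes have slope ±b/a.
Here that is ±12/5.

12/5 and -12/5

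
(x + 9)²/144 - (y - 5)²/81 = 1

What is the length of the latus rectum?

27/2

Center (-9, 5). The positive term is the x-term, so the transverse axis is horizontal; a² = 144, b² = 81.
Latus rectum length = 2b²/a = 2·81/12 = 27/2.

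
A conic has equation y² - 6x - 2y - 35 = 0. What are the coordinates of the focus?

(-9/2, 1)

Only y is squared. Complete the square in y: (y - 1)² = 6(x + 6).
Vertex (-6, 1); 4p = 6 so p = 3/2. Opens right.
Focus is p units from the vertex along the axis: (h + p, k).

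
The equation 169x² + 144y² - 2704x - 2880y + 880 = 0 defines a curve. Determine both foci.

Group the x- and y-terms: 169(x² - 16x) + 144(y² - 20y) = -880
169(x - 8)² + 144(y - 10)² = -880 + 10816 + 14400 = 24336
Dividing both sides by 24336: (x - 8)²/144 + (y - 10)²/169 = 1
Ellipse, center (8, 10), major axis vertical; a² = 169, b² = 144.
c² = a² - b² = 169 - 144 = 25, so c = 5.
Foci lie on the vertical axis through the center: (h, k ± c).

(8, 5) and (8, 15)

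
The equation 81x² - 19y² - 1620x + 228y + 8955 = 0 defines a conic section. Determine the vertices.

(10, -3) and (10, 15)

Group the x- and y-terms: 81(x² - 20x) -19(y² - 12y) = -8955
81(x - 10)² -19(y - 6)² = -8955 + 8100 - 684 = -1539
Divide through by -1539 to get (y - 6)²/81 - (x - 10)²/19 = 1.
Hyperbola, center (10, 6), transverse axis vertical; a² = 81, b² = 19.
a = 9. Vertices at (h, k ± a).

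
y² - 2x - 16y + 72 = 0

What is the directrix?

Only y is squared. Complete the square in y: (y - 8)² = 2(x - 4).
Vertex (4, 8); 4p = 2 so p = 1/2. Opens right.
Directrix is the vertical line x = h − p = 4 − (1/2) = 7/2.

x = 7/2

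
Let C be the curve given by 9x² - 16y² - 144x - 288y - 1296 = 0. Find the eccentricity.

Group the x- and y-terms: 9(x² - 16x) -16(y² + 18y) = 1296
9(x - 8)² -16(y + 9)² = 1296 + 576 - 1296 = 576
Divide through by 576 to get (x - 8)²/64 - (y + 9)²/36 = 1.
Hyperbola, center (8, -9), transverse axis horizontal; a² = 64, b² = 36.
c² = a² + b² = 100, so c = 10.
e = c/a = 10/8 = 5/4.

e = 5/4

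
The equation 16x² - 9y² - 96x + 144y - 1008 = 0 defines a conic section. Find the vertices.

(-3, 8) and (9, 8)

16(x² - 6x) -9(y² - 16y) = 1008
Completing the square gives 16(x - 3)² -9(y - 8)² = 1008 + 144 - 576 = 576.
Dividing both sides by 576: (x - 3)²/36 - (y - 8)²/64 = 1
Hyperbola, center (3, 8), transverse axis horizontal; a² = 36, b² = 64.
a = 6. Vertices at (h ± a, k).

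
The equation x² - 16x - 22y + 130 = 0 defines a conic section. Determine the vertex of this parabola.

(8, 3)

Only x is squared. Complete the square in x: (x - 8)² = 22(y - 3).
Vertex (8, 3); 4p = 22 so p = 11/2. Opens up.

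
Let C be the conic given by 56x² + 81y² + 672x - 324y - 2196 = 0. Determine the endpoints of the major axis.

Group the x- and y-terms: 56(x² + 12x) + 81(y² - 4y) = 2196
Completing the square gives 56(x + 6)² + 81(y - 2)² = 2196 + 2016 + 324 = 4536.
Divide through by 4536 to get (x + 6)²/81 + (y - 2)²/56 = 1.
Ellipse, center (-6, 2), major axis horizontal; a² = 81, b² = 56.
a = 9. Vertices at (h ± a, k).

(-15, 2) and (3, 2)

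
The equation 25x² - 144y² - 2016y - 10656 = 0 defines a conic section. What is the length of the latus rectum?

Group: 25x² -144(y² + 14y) = 10656
Completing the square gives 25x² -144(y + 7)² = 10656 + 0 - 7056 = 3600.
Dividing both sides by 3600: x²/144 - (y + 7)²/25 = 1
Hyperbola, center (0, -7), transverse axis horizontal; a² = 144, b² = 25.
Latus rectum length = 2b²/a = 2·25/12 = 25/6.

25/6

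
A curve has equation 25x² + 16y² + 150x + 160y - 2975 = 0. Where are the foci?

Collect terms: 25(x² + 6x) + 16(y² + 10y) = 2975
Completing the square gives 25(x + 3)² + 16(y + 5)² = 2975 + 225 + 400 = 3600.
Dividing both sides by 3600: (x + 3)²/144 + (y + 5)²/225 = 1
Ellipse, center (-3, -5), major axis vertical; a² = 225, b² = 144.
c² = a² - b² = 225 - 144 = 81, so c = 9.
Foci lie on the vertical axis through the center: (h, k ± c).

(-3, -14) and (-3, 4)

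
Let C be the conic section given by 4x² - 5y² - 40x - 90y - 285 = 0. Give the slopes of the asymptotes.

Rearranging, 4(x² - 10x) -5(y² + 18y) = 285.
Complete the square: 4(x - 5)² -5(y + 9)² = 285 + 100 - 405 = -20
Divide by -20: (y + 9)²/4 - (x - 5)²/5 = 1
Hyperbola, center (5, -9), transverse axis vertical; a² = 4, b² = 5.
For a vertical hyperbola the asymptotes have slope ±a/b.
Here that is ±2/√5 = ±2√5/5.

2√5/5 and -2√5/5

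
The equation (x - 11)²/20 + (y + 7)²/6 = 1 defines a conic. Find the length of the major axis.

4√5

Center (11, -7). The larger denominator 20 sits under the x-term, so the major axis is horizontal; a² = 20, b² = 6.
a² = 20 so a = 2√5; the major axis has length 2a = 4√5.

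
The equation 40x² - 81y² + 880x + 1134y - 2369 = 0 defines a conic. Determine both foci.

(-22, 7) and (0, 7)

40(x² + 22x) -81(y² - 14y) = 2369
40(x + 11)² -81(y - 7)² = 2369 + 4840 - 3969 = 3240
Divide through by 3240 to get (x + 11)²/81 - (y - 7)²/40 = 1.
Hyperbola, center (-11, 7), transverse axis horizontal; a² = 81, b² = 40.
c² = a² + b² = 81 + 40 = 121, so c = 11.
Foci lie on the horizontal axis through the center: (h ± c, k).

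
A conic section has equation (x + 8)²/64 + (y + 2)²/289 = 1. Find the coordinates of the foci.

Center (-8, -2). The larger denominator 289 sits under the y-term, so the major axis is vertical; a² = 289, b² = 64.
c² = a² - b² = 289 - 64 = 225, so c = 15.
Foci lie on the vertical axis through the center: (h, k ± c).

(-8, -17) and (-8, 13)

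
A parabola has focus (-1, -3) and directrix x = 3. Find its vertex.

(1, -3)

The vertex is the midpoint between the focus and the directrix along the axis of symmetry.
Axis is horizontal (directrix is vertical). Vertex x-coordinate = (-1 + 3)/2 = 1; y-coordinate = -3.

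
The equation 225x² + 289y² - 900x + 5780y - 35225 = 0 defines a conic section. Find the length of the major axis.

225(x² - 4x) + 289(y² + 20y) = 35225
Complete the square: 225(x - 2)² + 289(y + 10)² = 35225 + 900 + 28900 = 65025
Divide through by 65025 to get (x - 2)²/289 + (y + 10)²/225 = 1.
Ellipse, center (2, -10), major axis horizontal; a² = 289, b² = 225.
a² = 289 so a = 17; the major axis has length 2a = 34.

34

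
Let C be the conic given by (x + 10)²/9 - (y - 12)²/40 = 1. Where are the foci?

Center (-10, 12). The positive term is the x-term, so the transverse axis is horizontal; a² = 9, b² = 40.
c² = a² + b² = 9 + 40 = 49, so c = 7.
Foci lie on the horizontal axis through the center: (h ± c, k).

(-17, 12) and (-3, 12)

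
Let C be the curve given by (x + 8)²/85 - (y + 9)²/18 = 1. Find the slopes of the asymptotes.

3√170/85 and -3√170/85

Center (-8, -9). The positive term is the x-term, so the transverse axis is horizontal; a² = 85, b² = 18.
For a horizontal hyperbola the asymptotes have slope ±b/a.
Here that is ±3√2/√85 = ±3√170/85.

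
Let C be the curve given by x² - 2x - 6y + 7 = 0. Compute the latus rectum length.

6

Only x is squared. Complete the square in x: (x - 1)² = 6(y - 1).
Vertex (1, 1); 4p = 6 so p = 3/2. Opens up.
Latus rectum length = |4p| = 6.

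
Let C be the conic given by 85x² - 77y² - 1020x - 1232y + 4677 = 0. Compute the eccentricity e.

e = 9√170/85

Group the x- and y-terms: 85(x² - 12x) -77(y² + 16y) = -4677
85(x - 6)² -77(y + 8)² = -4677 + 3060 - 4928 = -6545
Dividing both sides by -6545: (y + 8)²/85 - (x - 6)²/77 = 1
Hyperbola, center (6, -8), transverse axis vertical; a² = 85, b² = 77.
c² = a² + b² = 162, so c = 9√2.
e = c/a = 9√2/√85 = 9√170/85.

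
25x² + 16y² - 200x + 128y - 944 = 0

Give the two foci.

(4, -10) and (4, 2)

Collect terms: 25(x² - 8x) + 16(y² + 8y) = 944
25(x - 4)² + 16(y + 4)² = 944 + 400 + 256 = 1600
Dividing both sides by 1600: (x - 4)²/64 + (y + 4)²/100 = 1
Ellipse, center (4, -4), major axis vertical; a² = 100, b² = 64.
c² = a² - b² = 100 - 64 = 36, so c = 6.
Foci lie on the vertical axis through the center: (h, k ± c).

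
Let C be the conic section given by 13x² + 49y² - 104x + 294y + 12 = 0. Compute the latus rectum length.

26/7

13(x² - 8x) + 49(y² + 6y) = -12
Completing the square gives 13(x - 4)² + 49(y + 3)² = -12 + 208 + 441 = 637.
Divide by 637: (x - 4)²/49 + (y + 3)²/13 = 1
Ellipse, center (4, -3), major axis horizontal; a² = 49, b² = 13.
Latus rectum length = 2b²/a = 2·13/7 = 26/7.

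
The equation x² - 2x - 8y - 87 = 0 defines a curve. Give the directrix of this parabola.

y = -13

Only x is squared. Complete the square in x: (x - 1)² = 8(y + 11).
Vertex (1, -11); 4p = 8 so p = 2. Opens up.
Directrix is the horizontal line y = k − p = -11 − (2) = -13.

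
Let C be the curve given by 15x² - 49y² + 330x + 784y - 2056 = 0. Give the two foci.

(-19, 8) and (-3, 8)

Group the x- and y-terms: 15(x² + 22x) -49(y² - 16y) = 2056
Complete the square: 15(x + 11)² -49(y - 8)² = 2056 + 1815 - 3136 = 735
Dividing both sides by 735: (x + 11)²/49 - (y - 8)²/15 = 1
Hyperbola, center (-11, 8), transverse axis horizontal; a² = 49, b² = 15.
c² = a² + b² = 49 + 15 = 64, so c = 8.
Foci lie on the horizontal axis through the center: (h ± c, k).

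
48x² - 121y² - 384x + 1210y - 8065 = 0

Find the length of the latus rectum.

Rearranging, 48(x² - 8x) -121(y² - 10y) = 8065.
Completing the square gives 48(x - 4)² -121(y - 5)² = 8065 + 768 - 3025 = 5808.
Divide by 5808: (x - 4)²/121 - (y - 5)²/48 = 1
Hyperbola, center (4, 5), transverse axis horizontal; a² = 121, b² = 48.
Latus rectum length = 2b²/a = 2·48/11 = 96/11.

96/11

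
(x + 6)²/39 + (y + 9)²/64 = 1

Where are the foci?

Center (-6, -9). The larger denominator 64 sits under the y-term, so the major axis is vertical; a² = 64, b² = 39.
c² = a² - b² = 64 - 39 = 25, so c = 5.
Foci lie on the vertical axis through the center: (h, k ± c).

(-6, -14) and (-6, -4)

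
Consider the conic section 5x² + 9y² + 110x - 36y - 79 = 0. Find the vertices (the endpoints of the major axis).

Collect terms: 5(x² + 22x) + 9(y² - 4y) = 79
Complete the square: 5(x + 11)² + 9(y - 2)² = 79 + 605 + 36 = 720
Divide by 720: (x + 11)²/144 + (y - 2)²/80 = 1
Ellipse, center (-11, 2), major axis horizontal; a² = 144, b² = 80.
a = 12. Vertices at (h ± a, k).

(-23, 2) and (1, 2)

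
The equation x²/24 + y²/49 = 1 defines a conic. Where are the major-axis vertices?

Center (0, 0). The larger denominator 49 sits under the y-term, so the major axis is vertical; a² = 49, b² = 24.
a = 7. Vertices at (h, k ± a).

(0, -7) and (0, 7)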